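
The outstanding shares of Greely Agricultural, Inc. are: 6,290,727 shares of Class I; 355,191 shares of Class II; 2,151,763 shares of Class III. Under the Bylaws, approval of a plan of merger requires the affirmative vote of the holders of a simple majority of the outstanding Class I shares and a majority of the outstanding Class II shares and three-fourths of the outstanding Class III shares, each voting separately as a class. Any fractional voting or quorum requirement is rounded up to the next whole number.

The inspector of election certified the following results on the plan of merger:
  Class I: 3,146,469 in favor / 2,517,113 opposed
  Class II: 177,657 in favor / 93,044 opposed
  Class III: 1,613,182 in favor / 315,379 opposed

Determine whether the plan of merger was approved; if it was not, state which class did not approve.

Class I: a majority of 6290727 is 3145364; 3,145,364 required, 3,146,469 in favor — approved.
Class II: a majority of 355191 is 177596; 177,596 required, 177,657 in favor — approved.
Class III: 3/4 of 2151763 = 1613822.25, rounded up to 1613823; 1,613,823 required, 1,613,182 in favor — not approved.

Not approved — the Class III shares did not give the required vote.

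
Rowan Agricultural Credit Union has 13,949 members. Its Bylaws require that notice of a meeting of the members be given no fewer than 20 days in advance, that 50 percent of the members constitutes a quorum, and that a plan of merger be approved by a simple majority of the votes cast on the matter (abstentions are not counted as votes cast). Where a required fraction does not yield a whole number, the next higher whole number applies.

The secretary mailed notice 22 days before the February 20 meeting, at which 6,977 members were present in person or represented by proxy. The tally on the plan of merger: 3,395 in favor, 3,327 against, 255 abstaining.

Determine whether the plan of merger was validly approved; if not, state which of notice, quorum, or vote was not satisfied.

Valid — all requirements satisfied.

Notice: 22 days given; 20 required. Satisfied.
Quorum: 50% of 13,949 = 6,974.50, rounded up to 6,975; 6,977 present. Satisfied.
Vote: requires a majority of the votes cast (6,977 − 255 abstaining = 6,722); a majority of 6722 is 3362, so 3,362 needed; 3,395 in favor. Satisfied.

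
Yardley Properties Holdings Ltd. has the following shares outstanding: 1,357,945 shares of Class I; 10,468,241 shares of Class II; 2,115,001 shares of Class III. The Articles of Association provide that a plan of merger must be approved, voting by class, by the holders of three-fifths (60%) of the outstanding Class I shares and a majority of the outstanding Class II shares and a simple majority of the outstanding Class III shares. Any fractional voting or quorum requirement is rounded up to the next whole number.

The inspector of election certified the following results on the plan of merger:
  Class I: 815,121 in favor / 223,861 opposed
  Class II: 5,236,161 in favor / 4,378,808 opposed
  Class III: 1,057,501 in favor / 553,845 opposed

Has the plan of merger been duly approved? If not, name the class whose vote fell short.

Approved — every class gave the required vote.

Class I: 3/5 of 1357945 = 814767; 814,767 required, 815,121 in favor — approved.
Class II: a majority of 10468241 is 5234121; 5,234,121 required, 5,236,161 in favor — approved.
Class III: a majority of 2115001 is 1057501; 1,057,501 required, 1,057,501 in favor — approved.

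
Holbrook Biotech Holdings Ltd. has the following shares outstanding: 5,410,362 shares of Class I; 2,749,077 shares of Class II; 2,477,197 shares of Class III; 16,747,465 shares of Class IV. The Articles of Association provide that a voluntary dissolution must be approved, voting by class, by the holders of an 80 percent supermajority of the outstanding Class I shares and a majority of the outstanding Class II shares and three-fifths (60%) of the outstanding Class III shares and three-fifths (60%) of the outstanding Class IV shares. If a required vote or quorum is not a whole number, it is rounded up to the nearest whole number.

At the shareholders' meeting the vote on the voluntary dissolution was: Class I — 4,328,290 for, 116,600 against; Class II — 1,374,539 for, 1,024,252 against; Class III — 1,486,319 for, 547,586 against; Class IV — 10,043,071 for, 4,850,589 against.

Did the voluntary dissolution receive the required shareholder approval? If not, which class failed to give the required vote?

Not approved — the Class IV shares did not give the required vote.

Class I: 4/5 of 5410362 = 4328289.60, rounded up to 4328290; 4,328,290 required, 4,328,290 in favor — approved.
Class II: a majority of 2749077 is 1374539; 1,374,539 required, 1,374,539 in favor — approved.
Class III: 3/5 of 2477197 = 1486318.20, rounded up to 1486319; 1,486,319 required, 1,486,319 in favor — approved.
Class IV: 3/5 of 16747465 = 10048479; 10,048,479 required, 10,043,071 in favor — not approved.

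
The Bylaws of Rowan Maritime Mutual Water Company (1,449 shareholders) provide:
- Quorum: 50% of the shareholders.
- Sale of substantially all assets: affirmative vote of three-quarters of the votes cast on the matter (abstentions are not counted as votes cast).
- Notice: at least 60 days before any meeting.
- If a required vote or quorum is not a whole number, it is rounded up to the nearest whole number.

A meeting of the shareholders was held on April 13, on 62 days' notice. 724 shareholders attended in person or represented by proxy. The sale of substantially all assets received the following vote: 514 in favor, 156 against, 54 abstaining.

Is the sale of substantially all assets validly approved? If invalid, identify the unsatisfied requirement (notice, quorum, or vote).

Invalid — quorum requirement not satisfied.

Notice: 62 days given; 60 required. Satisfied.
Quorum: 50% of 1,449 = 724.50, rounded up to 725; 724 present. Not satisfied.
Vote: requires three-fourths of the votes cast (724 − 54 abstaining = 670); 3/4 of 670 = 502.50, rounded up to 503, so 503 needed; 514 in favor. Satisfied.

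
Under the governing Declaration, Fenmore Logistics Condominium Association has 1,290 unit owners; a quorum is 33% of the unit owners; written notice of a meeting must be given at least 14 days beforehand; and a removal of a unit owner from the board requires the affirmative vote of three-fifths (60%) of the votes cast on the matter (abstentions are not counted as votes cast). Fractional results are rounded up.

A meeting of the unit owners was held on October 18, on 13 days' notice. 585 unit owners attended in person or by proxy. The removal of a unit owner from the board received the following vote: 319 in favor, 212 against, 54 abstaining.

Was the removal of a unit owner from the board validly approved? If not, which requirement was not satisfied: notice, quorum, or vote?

Invalid — notice requirement not satisfied.

Notice: 13 days given; 14 required. Not satisfied.
Quorum: 33% of 1,290 = 425.70, rounded up to 426; 585 present. Satisfied.
Vote: requires three-fifths of the votes cast (585 − 54 abstaining = 531); 3/5 of 531 = 318.60, rounded up to 319, so 319 needed; 319 in favor. Satisfied.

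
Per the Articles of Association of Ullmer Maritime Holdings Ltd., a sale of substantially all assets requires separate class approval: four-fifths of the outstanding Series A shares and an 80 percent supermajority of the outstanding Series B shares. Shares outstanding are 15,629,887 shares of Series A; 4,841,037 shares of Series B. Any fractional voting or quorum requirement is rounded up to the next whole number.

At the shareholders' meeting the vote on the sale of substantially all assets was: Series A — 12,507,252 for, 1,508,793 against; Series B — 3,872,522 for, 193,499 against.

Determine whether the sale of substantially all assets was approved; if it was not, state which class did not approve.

Series A: 4/5 of 15629887 = 12503909.60, rounded up to 12503910; 12,503,910 required, 12,507,252 in favor — approved.
Series B: 4/5 of 4841037 = 3872829.60, rounded up to 3872830; 3,872,830 required, 3,872,522 in favor — not approved.

Not approved — the Series B shares did not give the required vote.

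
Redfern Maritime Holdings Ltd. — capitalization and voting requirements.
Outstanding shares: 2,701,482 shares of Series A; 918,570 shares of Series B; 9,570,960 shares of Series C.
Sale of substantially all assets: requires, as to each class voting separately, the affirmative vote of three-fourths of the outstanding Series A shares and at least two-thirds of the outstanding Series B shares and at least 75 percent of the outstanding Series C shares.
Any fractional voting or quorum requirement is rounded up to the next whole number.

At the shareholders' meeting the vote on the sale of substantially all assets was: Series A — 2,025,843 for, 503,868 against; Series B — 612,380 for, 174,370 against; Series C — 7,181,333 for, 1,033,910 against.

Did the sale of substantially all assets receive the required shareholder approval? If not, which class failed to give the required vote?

Not approved — the Series A shares did not give the required vote.

Series A: 3/4 of 2701482 = 2026111.50, rounded up to 2026112; 2,026,112 required, 2,025,843 in favor — not approved.
Series B: 2/3 of 918570 = 612380; 612,380 required, 612,380 in favor — approved.
Series C: 3/4 of 9570960 = 7178220; 7,178,220 required, 7,181,333 in favor — approved.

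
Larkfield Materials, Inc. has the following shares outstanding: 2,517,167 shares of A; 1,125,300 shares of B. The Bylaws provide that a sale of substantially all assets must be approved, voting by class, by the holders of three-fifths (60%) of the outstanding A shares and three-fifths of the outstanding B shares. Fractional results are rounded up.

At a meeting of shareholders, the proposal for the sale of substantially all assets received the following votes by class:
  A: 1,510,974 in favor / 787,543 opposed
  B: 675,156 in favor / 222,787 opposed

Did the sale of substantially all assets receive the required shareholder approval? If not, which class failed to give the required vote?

Not approved — the B shares did not give the required vote.

A: 3/5 of 2517167 = 1510300.20, rounded up to 1510301; 1,510,301 required, 1,510,974 in favor — approved.
B: 3/5 of 1125300 = 675180; 675,180 required, 675,156 in favor — not approved.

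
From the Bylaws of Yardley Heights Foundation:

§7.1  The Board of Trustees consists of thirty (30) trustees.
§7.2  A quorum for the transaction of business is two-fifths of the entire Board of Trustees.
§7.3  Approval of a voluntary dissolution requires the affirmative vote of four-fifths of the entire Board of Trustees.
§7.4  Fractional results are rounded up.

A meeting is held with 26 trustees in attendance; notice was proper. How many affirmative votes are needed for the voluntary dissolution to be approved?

24

The voluntary dissolution requires four-fifths of the entire Board of Trustees (30).
4/5 of 30 = 24.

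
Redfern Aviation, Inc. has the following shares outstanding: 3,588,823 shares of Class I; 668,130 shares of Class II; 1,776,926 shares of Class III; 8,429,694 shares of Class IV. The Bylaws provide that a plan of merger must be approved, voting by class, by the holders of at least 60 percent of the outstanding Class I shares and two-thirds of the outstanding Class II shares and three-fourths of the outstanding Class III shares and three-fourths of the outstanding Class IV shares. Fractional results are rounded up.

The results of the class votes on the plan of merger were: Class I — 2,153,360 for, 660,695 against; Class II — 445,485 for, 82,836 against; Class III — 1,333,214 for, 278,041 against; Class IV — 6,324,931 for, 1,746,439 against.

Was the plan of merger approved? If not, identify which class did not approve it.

Approved — every class gave the required vote.

Class I: 3/5 of 3588823 = 2153293.80, rounded up to 2153294; 2,153,294 required, 2,153,360 in favor — approved.
Class II: 2/3 of 668130 = 445420; 445,420 required, 445,485 in favor — approved.
Class III: 3/4 of 1776926 = 1332694.50, rounded up to 1332695; 1,332,695 required, 1,333,214 in favor — approved.
Class IV: 3/4 of 8429694 = 6322270.50, rounded up to 6322271; 6,322,271 required, 6,324,931 in favor — approved.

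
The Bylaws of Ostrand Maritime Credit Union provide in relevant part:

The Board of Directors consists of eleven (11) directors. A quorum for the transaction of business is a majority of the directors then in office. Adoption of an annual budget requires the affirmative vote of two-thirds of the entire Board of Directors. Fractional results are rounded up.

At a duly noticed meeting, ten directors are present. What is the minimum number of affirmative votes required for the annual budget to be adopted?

8

The annual budget requires two-thirds of the entire Board of Directors (11).
2/3 of 11 = 7.33, rounded up to 8.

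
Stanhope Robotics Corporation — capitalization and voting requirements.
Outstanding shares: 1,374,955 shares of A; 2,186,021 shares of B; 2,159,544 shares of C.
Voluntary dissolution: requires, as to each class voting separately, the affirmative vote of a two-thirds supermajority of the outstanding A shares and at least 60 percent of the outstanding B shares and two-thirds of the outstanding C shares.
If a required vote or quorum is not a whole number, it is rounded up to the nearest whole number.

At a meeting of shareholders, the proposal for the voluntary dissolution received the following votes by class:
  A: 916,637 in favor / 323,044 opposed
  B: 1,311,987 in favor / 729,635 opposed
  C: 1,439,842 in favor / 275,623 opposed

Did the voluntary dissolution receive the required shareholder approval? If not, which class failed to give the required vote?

A: 2/3 of 1374955 = 916636.67, rounded up to 916637; 916,637 required, 916,637 in favor — approved.
B: 3/5 of 2186021 = 1311612.60, rounded up to 1311613; 1,311,613 required, 1,311,987 in favor — approved.
C: 2/3 of 2159544 = 1439696; 1,439,696 required, 1,439,842 in favor — approved.

Approved — every class gave the required vote.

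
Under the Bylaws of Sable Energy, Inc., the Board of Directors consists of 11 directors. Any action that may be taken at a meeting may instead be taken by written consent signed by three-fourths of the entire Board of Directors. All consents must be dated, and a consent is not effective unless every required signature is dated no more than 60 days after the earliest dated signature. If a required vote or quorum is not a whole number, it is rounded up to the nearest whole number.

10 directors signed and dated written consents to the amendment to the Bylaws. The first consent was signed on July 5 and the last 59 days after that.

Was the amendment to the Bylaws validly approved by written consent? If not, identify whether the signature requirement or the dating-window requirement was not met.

Effective — both the signature and dating-window requirements are satisfied.

Signatures required: three-fourths of 11 — 3/4 of 11 = 8.25, rounded up to 9, so 9 needed; 10 signed. Sufficient.
Dating window: the latest signature is 59 days after the earliest; the limit is 60 days. Within the window.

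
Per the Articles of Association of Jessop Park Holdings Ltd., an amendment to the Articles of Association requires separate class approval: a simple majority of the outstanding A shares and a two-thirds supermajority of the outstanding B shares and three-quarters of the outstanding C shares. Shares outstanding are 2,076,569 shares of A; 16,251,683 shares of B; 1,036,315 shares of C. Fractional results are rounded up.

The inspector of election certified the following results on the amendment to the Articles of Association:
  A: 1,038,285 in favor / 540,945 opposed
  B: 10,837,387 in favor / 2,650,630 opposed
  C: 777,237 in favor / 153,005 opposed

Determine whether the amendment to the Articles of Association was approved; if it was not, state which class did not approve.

Approved — every class gave the required vote.

A: a majority of 2076569 is 1038285; 1,038,285 required, 1,038,285 in favor — approved.
B: 2/3 of 16251683 = 10834455.33, rounded up to 10834456; 10,834,456 required, 10,837,387 in favor — approved.
C: 3/4 of 1036315 = 777236.25, rounded up to 777237; 777,237 required, 777,237 in favor — approved.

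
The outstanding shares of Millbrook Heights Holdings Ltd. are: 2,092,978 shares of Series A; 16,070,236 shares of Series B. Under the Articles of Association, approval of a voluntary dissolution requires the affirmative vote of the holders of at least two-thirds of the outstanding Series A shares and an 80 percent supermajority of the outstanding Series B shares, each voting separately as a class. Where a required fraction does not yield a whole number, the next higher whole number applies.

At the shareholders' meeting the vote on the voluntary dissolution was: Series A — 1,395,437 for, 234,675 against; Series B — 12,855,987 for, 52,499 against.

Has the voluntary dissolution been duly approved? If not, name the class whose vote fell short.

Not approved — the Series B shares did not give the required vote.

Series A: 2/3 of 2092978 = 1395318.67, rounded up to 1395319; 1,395,319 required, 1,395,437 in favor — approved.
Series B: 4/5 of 16070236 = 12856188.80, rounded up to 12856189; 12,856,189 required, 12,855,987 in favor — not approved.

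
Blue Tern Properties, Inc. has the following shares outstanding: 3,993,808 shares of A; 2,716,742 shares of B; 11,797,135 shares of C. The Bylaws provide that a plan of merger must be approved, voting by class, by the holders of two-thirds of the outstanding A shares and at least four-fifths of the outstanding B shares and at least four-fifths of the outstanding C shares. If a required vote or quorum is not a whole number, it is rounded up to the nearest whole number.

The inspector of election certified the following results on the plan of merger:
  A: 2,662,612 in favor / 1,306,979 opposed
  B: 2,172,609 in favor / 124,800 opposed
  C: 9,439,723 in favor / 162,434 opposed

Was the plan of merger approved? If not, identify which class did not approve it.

Not approved — the B shares did not give the required vote.

A: 2/3 of 3993808 = 2662538.67, rounded up to 2662539; 2,662,539 required, 2,662,612 in favor — approved.
B: 4/5 of 2716742 = 2173393.60, rounded up to 2173394; 2,173,394 required, 2,172,609 in favor — not approved.
C: 4/5 of 11797135 = 9437708; 9,437,708 required, 9,439,723 in favor — approved.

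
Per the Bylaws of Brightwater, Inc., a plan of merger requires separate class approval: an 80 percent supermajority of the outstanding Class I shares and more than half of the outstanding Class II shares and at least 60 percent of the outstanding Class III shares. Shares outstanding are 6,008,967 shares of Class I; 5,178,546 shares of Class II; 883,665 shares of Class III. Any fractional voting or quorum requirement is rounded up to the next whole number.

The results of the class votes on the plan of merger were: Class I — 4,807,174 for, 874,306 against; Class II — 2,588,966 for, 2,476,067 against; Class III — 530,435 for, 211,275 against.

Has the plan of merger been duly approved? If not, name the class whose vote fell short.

Not approved — the Class II shares did not give the required vote.

Class I: 4/5 of 6008967 = 4807173.60, rounded up to 4807174; 4,807,174 required, 4,807,174 in favor — approved.
Class II: a majority of 5178546 is 2589274; 2,589,274 required, 2,588,966 in favor — not approved.
Class III: 3/5 of 883665 = 530199; 530,199 required, 530,435 in favor — approved.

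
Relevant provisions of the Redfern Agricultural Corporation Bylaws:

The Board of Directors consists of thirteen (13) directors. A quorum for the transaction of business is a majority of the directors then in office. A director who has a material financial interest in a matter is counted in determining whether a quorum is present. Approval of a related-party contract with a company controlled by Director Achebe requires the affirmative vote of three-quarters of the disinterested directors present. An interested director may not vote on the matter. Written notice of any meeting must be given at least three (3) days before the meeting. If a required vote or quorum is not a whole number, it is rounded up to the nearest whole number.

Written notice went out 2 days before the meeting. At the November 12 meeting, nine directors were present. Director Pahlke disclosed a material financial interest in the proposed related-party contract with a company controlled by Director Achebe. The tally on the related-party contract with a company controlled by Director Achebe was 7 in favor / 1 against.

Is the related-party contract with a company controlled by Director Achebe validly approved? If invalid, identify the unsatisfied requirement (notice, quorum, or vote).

Notice: 2 days given; 3 required (2 < 3). Not satisfied.
Quorum: 9 present (interested directors count toward quorum); quorum is 7. Satisfied.
Vote: the related-party contract with a company controlled by Director Achebe requires three-fourths of the disinterested directors present (9 − 1 = 8). 3/4 of 8 = 6, so 6 affirmative votes are needed; 7 voted in favor. Satisfied.

Invalid — notice requirement not satisfied.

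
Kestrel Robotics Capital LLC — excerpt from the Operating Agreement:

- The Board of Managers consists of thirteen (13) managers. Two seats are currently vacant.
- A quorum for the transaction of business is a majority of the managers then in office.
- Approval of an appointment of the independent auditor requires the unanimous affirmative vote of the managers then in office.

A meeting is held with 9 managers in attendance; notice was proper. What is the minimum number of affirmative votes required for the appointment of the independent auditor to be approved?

The appointment of the independent auditor requires the unanimous vote of the managers then in office (11).
Unanimous means all 11.
(Only 9 can vote, so the appointment of the independent auditor cannot pass at this meeting, but the required vote is still 11.)

11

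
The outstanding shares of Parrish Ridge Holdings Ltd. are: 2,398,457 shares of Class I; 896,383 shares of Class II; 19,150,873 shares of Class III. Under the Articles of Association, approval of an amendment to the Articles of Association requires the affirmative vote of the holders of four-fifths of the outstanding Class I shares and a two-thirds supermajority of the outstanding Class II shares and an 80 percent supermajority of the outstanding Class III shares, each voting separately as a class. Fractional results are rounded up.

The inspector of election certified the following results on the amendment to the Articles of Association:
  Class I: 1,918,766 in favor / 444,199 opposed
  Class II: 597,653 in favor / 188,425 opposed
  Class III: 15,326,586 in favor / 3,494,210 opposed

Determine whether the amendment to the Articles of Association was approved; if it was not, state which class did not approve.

Approved — every class gave the required vote.

Class I: 4/5 of 2398457 = 1918765.60, rounded up to 1918766; 1,918,766 required, 1,918,766 in favor — approved.
Class II: 2/3 of 896383 = 597588.67, rounded up to 597589; 597,589 required, 597,653 in favor — approved.
Class III: 4/5 of 19150873 = 15320698.40, rounded up to 15320699; 15,320,699 required, 15,326,586 in favor — approved.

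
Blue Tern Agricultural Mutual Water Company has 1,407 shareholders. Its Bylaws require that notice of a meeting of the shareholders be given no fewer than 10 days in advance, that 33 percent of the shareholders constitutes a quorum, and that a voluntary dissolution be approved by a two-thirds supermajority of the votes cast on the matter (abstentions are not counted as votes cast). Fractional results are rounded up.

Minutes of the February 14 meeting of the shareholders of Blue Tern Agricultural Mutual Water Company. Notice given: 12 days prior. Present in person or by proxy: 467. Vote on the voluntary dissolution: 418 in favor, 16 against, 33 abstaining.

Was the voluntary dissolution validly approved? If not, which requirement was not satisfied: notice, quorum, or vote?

Notice: 12 days given; 10 required. Satisfied.
Quorum: 33% of 1,407 = 464.31, rounded up to 465; 467 present. Satisfied.
Vote: requires two-thirds of the votes cast (467 − 33 abstaining = 434); 2/3 of 434 = 289.33, rounded up to 290, so 290 needed; 418 in favor. Satisfied.

Valid — all requirements satisfied.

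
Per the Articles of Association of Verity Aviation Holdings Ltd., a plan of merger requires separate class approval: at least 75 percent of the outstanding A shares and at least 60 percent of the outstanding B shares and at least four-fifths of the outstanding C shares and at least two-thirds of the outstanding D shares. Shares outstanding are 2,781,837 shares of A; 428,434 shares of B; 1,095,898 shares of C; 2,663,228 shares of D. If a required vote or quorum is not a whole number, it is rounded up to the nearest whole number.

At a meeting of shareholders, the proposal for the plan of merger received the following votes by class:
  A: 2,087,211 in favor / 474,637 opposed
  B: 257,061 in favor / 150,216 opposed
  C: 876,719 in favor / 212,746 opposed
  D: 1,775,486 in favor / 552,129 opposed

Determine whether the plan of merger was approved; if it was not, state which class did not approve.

A: 3/4 of 2781837 = 2086377.75, rounded up to 2086378; 2,086,378 required, 2,087,211 in favor — approved.
B: 3/5 of 428434 = 257060.40, rounded up to 257061; 257,061 required, 257,061 in favor — approved.
C: 4/5 of 1095898 = 876718.40, rounded up to 876719; 876,719 required, 876,719 in favor — approved.
D: 2/3 of 2663228 = 1775485.33, rounded up to 1775486; 1,775,486 required, 1,775,486 in favor — approved.

Approved — every class gave the required vote.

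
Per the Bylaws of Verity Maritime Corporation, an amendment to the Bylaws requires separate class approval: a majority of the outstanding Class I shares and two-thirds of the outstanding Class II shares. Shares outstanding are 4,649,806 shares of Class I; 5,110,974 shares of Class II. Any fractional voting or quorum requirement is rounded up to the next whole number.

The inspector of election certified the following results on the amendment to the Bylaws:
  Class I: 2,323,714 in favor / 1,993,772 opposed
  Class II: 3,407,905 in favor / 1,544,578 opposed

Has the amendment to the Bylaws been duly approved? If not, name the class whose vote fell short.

Not approved — the Class I shares did not give the required vote.

Class I: a majority of 4649806 is 2324904; 2,324,904 required, 2,323,714 in favor — not approved.
Class II: 2/3 of 5110974 = 3407316; 3,407,316 required, 3,407,905 in favor — approved.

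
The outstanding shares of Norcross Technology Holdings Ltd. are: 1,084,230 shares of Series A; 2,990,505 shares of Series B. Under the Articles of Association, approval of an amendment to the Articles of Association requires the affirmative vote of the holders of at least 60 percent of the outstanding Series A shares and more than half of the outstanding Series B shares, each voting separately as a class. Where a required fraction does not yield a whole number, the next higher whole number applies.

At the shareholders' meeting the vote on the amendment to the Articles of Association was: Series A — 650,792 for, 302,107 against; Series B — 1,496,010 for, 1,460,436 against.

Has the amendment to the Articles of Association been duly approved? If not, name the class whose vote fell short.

Series A: 3/5 of 1084230 = 650538; 650,538 required, 650,792 in favor — approved.
Series B: a majority of 2990505 is 1495253; 1,495,253 required, 1,496,010 in favor — approved.

Approved — every class gave the required vote.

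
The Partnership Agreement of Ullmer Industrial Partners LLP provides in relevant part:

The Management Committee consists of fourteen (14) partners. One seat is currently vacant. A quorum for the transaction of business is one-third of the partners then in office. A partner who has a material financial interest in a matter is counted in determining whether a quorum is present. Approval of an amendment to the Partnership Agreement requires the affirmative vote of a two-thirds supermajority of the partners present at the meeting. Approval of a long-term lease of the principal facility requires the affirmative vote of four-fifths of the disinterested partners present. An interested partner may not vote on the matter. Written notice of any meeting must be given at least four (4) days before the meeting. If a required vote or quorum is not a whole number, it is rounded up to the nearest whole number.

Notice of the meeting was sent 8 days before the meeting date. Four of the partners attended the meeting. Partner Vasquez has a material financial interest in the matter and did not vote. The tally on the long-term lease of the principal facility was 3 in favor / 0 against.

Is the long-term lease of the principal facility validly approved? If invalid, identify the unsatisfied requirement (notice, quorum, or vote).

Invalid — quorum requirement not satisfied.

Notice: 8 days given; 4 required (8 ≥ 4). Satisfied.
Quorum: 4 present (interested partners count toward quorum); quorum is 5. Not satisfied.
Vote: the long-term lease of the principal facility requires four-fifths of the disinterested partners present (4 − 1 = 3). 4/5 of 3 = 2.40, rounded up to 3, so 3 affirmative votes are needed; 3 voted in favor. Satisfied. (Moot — without a quorum no business can be validly transacted.)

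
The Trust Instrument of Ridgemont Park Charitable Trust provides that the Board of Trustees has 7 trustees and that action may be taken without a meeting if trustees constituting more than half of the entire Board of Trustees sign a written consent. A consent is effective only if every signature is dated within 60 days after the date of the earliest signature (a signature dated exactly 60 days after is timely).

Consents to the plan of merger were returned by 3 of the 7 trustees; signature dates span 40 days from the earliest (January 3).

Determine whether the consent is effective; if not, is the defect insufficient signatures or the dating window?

Signatures required: more than half of 7 — a majority of 7 is 4, so 4 needed; 3 signed. Insufficient.
Dating window: the latest signature is 40 days after the earliest; the limit is 60 days. Within the window.

Not effective — insufficient signatures.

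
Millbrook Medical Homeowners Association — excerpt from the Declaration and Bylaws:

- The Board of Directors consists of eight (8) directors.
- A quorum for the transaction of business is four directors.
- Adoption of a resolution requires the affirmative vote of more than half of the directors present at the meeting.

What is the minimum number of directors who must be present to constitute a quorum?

4

The quorum is fixed at 4.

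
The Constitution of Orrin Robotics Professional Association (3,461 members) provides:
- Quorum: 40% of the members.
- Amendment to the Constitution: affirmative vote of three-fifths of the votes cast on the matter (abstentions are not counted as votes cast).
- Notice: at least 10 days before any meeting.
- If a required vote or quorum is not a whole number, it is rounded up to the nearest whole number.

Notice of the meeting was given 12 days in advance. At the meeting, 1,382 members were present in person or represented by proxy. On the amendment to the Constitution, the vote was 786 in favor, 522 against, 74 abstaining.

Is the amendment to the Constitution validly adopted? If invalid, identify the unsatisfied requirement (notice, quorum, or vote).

Invalid — quorum requirement not satisfied.

Notice: 12 days given; 10 required. Satisfied.
Quorum: 40% of 3,461 = 1,384.40, rounded up to 1,385; 1,382 present. Not satisfied.
Vote: requires three-fifths of the votes cast (1,382 − 74 abstaining = 1,308); 3/5 of 1308 = 784.80, rounded up to 785, so 785 needed; 786 in favor. Satisfied.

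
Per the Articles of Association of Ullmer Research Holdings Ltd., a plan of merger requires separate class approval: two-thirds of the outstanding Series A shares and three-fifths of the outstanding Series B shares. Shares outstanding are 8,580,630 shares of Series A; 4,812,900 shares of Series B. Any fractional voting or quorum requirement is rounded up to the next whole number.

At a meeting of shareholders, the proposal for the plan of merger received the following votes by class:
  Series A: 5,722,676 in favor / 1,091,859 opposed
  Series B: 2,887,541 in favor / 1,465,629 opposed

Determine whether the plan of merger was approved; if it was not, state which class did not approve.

Not approved — the Series B shares did not give the required vote.

Series A: 2/3 of 8580630 = 5720420; 5,720,420 required, 5,722,676 in favor — approved.
Series B: 3/5 of 4812900 = 2887740; 2,887,740 required, 2,887,541 in favor — not approved.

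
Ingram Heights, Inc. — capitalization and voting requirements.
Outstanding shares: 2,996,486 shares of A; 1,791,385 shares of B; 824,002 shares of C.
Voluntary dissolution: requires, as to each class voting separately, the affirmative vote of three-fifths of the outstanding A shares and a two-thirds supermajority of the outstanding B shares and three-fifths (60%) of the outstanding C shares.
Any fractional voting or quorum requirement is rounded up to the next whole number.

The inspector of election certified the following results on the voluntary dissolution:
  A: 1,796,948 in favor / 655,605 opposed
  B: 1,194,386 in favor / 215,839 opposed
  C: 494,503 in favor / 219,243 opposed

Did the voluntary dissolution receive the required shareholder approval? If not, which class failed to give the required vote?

Not approved — the A shares did not give the required vote.

A: 3/5 of 2996486 = 1797891.60, rounded up to 1797892; 1,797,892 required, 1,796,948 in favor — not approved.
B: 2/3 of 1791385 = 1194256.67, rounded up to 1194257; 1,194,257 required, 1,194,386 in favor — approved.
C: 3/5 of 824002 = 494401.20, rounded up to 494402; 494,402 required, 494,503 in favor — approved.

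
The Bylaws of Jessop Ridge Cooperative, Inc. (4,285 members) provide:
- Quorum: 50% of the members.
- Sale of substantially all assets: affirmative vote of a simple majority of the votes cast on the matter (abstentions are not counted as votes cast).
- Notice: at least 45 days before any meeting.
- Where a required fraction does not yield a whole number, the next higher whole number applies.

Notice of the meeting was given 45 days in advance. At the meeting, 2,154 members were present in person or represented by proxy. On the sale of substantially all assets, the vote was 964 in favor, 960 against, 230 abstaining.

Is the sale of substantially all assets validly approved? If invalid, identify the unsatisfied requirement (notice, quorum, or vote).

Notice: 45 days given; 45 required. Satisfied.
Quorum: 50% of 4,285 = 2,142.50, rounded up to 2,143; 2,154 present. Satisfied.
Vote: requires a majority of the votes cast (2,154 − 230 abstaining = 1,924); a majority of 1924 is 963, so 963 needed; 964 in favor. Satisfied.

Valid — all requirements satisfied.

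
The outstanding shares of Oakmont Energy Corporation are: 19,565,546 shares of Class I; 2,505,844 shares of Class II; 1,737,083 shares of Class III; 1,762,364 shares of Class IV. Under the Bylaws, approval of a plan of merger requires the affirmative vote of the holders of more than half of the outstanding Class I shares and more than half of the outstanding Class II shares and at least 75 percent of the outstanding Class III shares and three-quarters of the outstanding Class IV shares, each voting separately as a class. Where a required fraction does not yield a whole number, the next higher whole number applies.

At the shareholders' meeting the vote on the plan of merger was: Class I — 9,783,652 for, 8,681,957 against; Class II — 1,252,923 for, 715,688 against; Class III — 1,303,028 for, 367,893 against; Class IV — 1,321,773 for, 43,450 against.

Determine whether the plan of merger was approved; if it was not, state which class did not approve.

Approved — every class gave the required vote.

Class I: a majority of 19565546 is 9782774; 9,782,774 required, 9,783,652 in favor — approved.
Class II: a majority of 2505844 is 1252923; 1,252,923 required, 1,252,923 in favor — approved.
Class III: 3/4 of 1737083 = 1302812.25, rounded up to 1302813; 1,302,813 required, 1,303,028 in favor — approved.
Class IV: 3/4 of 1762364 = 1321773; 1,321,773 required, 1,321,773 in favor — approved.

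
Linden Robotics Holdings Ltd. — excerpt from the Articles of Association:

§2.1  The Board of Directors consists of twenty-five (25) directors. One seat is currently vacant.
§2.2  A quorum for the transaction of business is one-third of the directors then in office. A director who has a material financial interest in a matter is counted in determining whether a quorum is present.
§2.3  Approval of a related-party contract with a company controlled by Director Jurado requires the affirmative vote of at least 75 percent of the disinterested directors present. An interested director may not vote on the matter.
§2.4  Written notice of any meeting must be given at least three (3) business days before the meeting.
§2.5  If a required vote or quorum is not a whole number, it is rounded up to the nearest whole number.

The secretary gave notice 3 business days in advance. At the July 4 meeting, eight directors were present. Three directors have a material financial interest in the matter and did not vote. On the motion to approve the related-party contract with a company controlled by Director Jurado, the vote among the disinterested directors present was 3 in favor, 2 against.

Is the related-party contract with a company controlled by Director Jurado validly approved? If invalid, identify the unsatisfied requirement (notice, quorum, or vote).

Invalid — vote requirement not satisfied.

Notice: 3 business days given; 3 required (3 ≥ 3). Satisfied.
Quorum: 8 present (interested directors count toward quorum); quorum is 8. Satisfied.
Vote: the related-party contract with a company controlled by Director Jurado requires three-fourths of the disinterested directors present (8 − 3 = 5). 3/4 of 5 = 3.75, rounded up to 4, so 4 affirmative votes are needed; 3 voted in favor. Not satisfied.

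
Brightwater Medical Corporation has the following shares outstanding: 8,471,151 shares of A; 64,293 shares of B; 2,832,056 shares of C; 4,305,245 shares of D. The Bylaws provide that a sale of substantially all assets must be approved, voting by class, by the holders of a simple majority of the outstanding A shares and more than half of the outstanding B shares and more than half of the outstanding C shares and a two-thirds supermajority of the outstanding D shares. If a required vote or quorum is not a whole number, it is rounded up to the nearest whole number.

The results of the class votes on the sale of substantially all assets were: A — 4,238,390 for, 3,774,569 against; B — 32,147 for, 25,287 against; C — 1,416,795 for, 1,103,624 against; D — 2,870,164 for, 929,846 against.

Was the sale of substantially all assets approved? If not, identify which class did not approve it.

A: a majority of 8471151 is 4235576; 4,235,576 required, 4,238,390 in favor — approved.
B: a majority of 64293 is 32147; 32,147 required, 32,147 in favor — approved.
C: a majority of 2832056 is 1416029; 1,416,029 required, 1,416,795 in favor — approved.
D: 2/3 of 4305245 = 2870163.33, rounded up to 2870164; 2,870,164 required, 2,870,164 in favor — approved.

Approved — every class gave the required vote.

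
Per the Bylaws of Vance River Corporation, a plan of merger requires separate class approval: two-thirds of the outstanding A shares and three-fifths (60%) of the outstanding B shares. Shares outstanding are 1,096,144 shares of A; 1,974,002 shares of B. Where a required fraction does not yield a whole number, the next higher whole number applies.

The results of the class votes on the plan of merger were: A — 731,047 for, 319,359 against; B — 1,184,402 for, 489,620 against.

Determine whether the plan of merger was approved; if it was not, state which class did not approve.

Approved — every class gave the required vote.

A: 2/3 of 1096144 = 730762.67, rounded up to 730763; 730,763 required, 731,047 in favor — approved.
B: 3/5 of 1974002 = 1184401.20, rounded up to 1184402; 1,184,402 required, 1,184,402 in favor — approved.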